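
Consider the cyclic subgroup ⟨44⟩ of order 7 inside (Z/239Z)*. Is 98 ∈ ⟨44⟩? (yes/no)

yes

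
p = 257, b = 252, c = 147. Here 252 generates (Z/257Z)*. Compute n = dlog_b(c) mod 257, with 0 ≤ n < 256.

Baby-step giant-step with m = ceil(sqrt(256)) = 16.
Baby table (252^j mod 257 for j=0..15):
  0:1  1:252  2:25  3:132  4:111  5:216  6:205  7:3
  8:242  9:75  10:139  11:76  12:134  13:101  14:9  15:212
Giant step factor: 252^(-16) ≡ 8 (mod 257).
Scan 147·8^i mod 257 for i = 0, 1, …:
  i=0: 147   i=1: 148   i=2: 156   i=3: 220
  i=4: 218   i=5: 202   i=6: 74   i=7: 78
  i=8: 110   i=9: 109   i=10: 101
Match at i=10, j=13: n = 10·16 + 13 = 173.

173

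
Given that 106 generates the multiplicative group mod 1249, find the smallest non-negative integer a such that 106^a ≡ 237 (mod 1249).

Baby-step giant-step with m = ceil(sqrt(1248)) = 36.
Baby table (106^j mod 1249 for j=0..35):
  0:1  1:106  2:1244  3:719  4:25  5:152  6:1124  7:489
  8:625  9:53  10:622  11:984  12:637  13:76  14:562  15:869
  16:937  17:651  18:311  19:492  20:943  21:38  22:281  23:1059
  24:1093  25:950  26:780  27:246  28:1096  29:19  30:765  31:1154
  32:1171  33:475  34:390  35:123
Giant step factor: 106^(-36) ≡ 800 (mod 1249).
Scan 237·800^i mod 1249 for i = 0, 1, …:
  i=0: 237   i=1: 1001   i=2: 191   i=3: 422
  i=4: 370   i=5: 1236   i=6: 841   i=7: 838
  i=8: 936   i=9: 649     …   i=32: 1128
  i=33: 622
Match at i=33, j=10: a = 33·36 + 10 = 1198.

1198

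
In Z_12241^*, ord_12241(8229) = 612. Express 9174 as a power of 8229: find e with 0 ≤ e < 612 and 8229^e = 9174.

Baby-step giant-step with m = ceil(sqrt(612)) = 25.
Baby table (8229^j mod 12241 for j=0..24):
  0:1  1:8229  2:11470  3:8520  4:6873  5:4497  6:1270  7:9257
  8:110  9:11597  10:877  11:6884  12:9329  13:5030  14:5049  15:2267
  16:12100  17:2606  18:10783  19:10539  20:10187  21:2455  22:4545  23:4550
  24:8972
Giant step factor: 8229^(-25) ≡ 2153 (mod 12241).
Scan 9174·2153^i mod 12241 for i = 0, 1, …:
  i=0: 9174   i=1: 6889   i=2: 8166   i=3: 3322
  i=4: 3522   i=5: 5687   i=6: 3111   i=7: 2156
  i=8: 2529   i=9: 9933   i=10: 722   i=11: 12100
Match at i=11, j=16: e = 11·25 + 16 = 291.

291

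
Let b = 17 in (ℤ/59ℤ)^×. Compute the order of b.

The order of 17 must divide p − 1 = 58 = 2 · 29.
Divisors: 1, 2, 29, 58.
Check each in increasing order: 17^1 ≡ 17;  17^2 ≡ 53;  17^29 ≡ 1.
Smallest exponent giving 1 is 29.

29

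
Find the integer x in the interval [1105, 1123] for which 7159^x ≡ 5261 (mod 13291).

1114

Compute 7159^1105 mod 13291 = 11159, then multiply by 7159 repeatedly:
  7159^1105=11159  7159^1106=8371  7159^1107=12161  7159^1108=4549  7159^1109=3341
  7159^1110=7710  7159^1111=11658  7159^1112=5433  7159^1113=5381  7159^1114=5261
Found 5261 at exponent 1114.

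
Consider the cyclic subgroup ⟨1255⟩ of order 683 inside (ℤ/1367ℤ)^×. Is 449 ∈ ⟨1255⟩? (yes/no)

yes

449 ∈ ⟨1255⟩ iff 449^683 ≡ 1 (mod 1367), since |⟨1255⟩| = 683.
449^683 mod 1367 = 1.
Since 1 = 1, 449 lies in the subgroup.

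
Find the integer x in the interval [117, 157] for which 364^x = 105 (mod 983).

Compute 364^117 mod 983 = 383, then multiply by 364 repeatedly:
  364^117=383  364^118=809  364^119=559  364^120=978  364^121=146
  364^122=62  364^123=942  364^124=804  364^125=705  364^126=57
  364^127=105
Found 105 at exponent 127.

127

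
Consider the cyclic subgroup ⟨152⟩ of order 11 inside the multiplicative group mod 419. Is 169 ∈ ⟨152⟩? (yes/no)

⟨152⟩ has order 11; its elements mod 419 are {1, 13, 59, 69, 102, 129, 152, 169, 300, 334, 348}.
169 is in this set.

yes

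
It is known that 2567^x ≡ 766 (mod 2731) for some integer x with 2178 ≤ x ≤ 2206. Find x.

2204

Compute 2567^2178 mod 2731 = 2504, then multiply by 2567 repeatedly:
  2567^2178=2504  2567^2179=1725  2567^2180=1124  2567^2181=1372  2567^2182=1665
  2567^2183=40  2567^2184=1633  2567^2185=2557  2567^2186=1226  2567^2187=1030
  2567^2188=402  2567^2189=2347  2567^2190=163  2567^2191=578  2567^2192=793
  2567^2193=1036  2567^2194=2149  2567^2195=2594  2567^2196=620  2567^2197=2098
  2567^2198=34  2567^2199=2617  2567^2200=2310  2567^2201=769  2567^2202=2241
  2567^2203=1161  2567^2204=766
Found 766 at exponent 2204.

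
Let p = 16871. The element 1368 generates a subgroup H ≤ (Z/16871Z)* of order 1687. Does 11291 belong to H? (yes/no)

11291 ∈ ⟨1368⟩ iff 11291^1687 ≡ 1 (mod 16871), since |⟨1368⟩| = 1687.
11291^1687 mod 16871 = 15532.
Since 15532 ≠ 1, 11291 does not lie in the subgroup.

no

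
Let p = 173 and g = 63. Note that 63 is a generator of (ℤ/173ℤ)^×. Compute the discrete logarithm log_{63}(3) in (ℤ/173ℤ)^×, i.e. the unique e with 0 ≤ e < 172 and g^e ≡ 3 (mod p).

111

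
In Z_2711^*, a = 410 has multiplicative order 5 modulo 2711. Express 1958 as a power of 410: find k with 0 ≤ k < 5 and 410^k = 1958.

3

Successive powers of 410 modulo 2711:
  410^0=1  410^1=410  410^2=18  410^3=1958
So 410^3 ≡ 1958 (mod 2711), giving k = 3.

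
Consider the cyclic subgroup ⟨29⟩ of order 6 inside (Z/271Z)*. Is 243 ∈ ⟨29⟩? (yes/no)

⟨29⟩ has order 6; its elements mod 271 are {1, 28, 29, 242, 243, 270}.
243 is in this set.

yes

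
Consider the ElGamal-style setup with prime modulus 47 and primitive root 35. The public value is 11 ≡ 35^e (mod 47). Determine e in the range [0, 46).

3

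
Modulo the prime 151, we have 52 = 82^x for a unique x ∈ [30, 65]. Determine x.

Compute 82^30 mod 151 = 59, then multiply by 82 repeatedly:
  82^30=59  82^31=6  82^32=39  82^33=27  82^34=100
  82^35=46  82^36=148  82^37=56  82^38=62  82^39=101
  82^40=128  82^41=77  82^42=123  82^43=120  82^44=25
  82^45=87  82^46=37  82^47=14  82^48=91  82^49=63
  82^50=32  82^51=57  82^52=144  82^53=30  82^54=44
  82^55=135  82^56=47  82^57=79  82^58=136  82^59=129
  82^60=8  82^61=52
Found 52 at exponent 61.

61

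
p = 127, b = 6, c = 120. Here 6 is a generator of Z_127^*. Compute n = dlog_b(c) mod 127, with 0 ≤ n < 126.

106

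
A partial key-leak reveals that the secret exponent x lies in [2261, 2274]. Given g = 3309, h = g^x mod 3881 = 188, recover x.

2264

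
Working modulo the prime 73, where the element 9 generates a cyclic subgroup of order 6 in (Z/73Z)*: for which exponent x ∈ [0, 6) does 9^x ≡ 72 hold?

3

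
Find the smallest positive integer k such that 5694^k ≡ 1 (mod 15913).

The order of 5694 must divide p − 1 = 15912 = 2^3 · 3^2 · 13 · 17.
Divisors: 1, 2, 3, 4, 6, 8, 9, 12, 13, 17, 18, 24, 26, 34, 36, 39, 51, 52, 68, 72, 78, 102, 104, 117, 136, 153, 156, 204, 221, 234, 306, 312, 408, 442, 468, 612, 663, 884, 936, 1224, 1326, 1768, 1989, 2652, 3978, 5304, 7956, 15912.
Check each in increasing order: 5694^1 ≡ 5694;  5694^2 ≡ 6855;  5694^3 ≡ 13694;  5694^4 ≡ 15849;  5694^6 ≡ 6844;  5694^8 ≡ 4096;  5694^9 ≡ 10079;  5694^12 ≡ 8377;  5694^13 ≡ 7377;  5694^17 ≡ 5262;  5694^18 ≡ 13562;  5694^24 ≡ 13712;  5694^26 ≡ 13582;  5694^34 ≡ 24;  5694^36 ≡ 5390;  5694^39 ≡ 6166;  5694^51 ≡ 14897;  5694^52 ≡ 7228;  5694^68 ≡ 576;  5694^72 ≡ 10875;  5694^78 ≡ 3399;  5694^102 ≡ 13824;  5694^104 ≡ 1605;  5694^117 ≡ 813;  5694^136 ≡ 13516;  5694^153 ≡ 5995;  5694^156 ≡ 363;  5694^204 ≡ 3759;  5694^221 ≡ 15912;  5694^234 ≡ 8536;  5694^306 ≡ 8471;  5694^312 ≡ 4465;  5694^408 ≡ 15250;  5694^442 ≡ 1.
Smallest exponent giving 1 is 442.

442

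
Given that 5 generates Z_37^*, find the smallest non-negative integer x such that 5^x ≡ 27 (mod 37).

Successive powers of 5 modulo 37:
  5^0=1  5^1=5  5^2=25  5^3=14  5^4=33  5^5=17
  5^6=11  5^7=18  5^8=16  5^9=6  5^10=30  5^11=2
  5^12=10  5^13=13  5^14=28  5^15=29  5^16=34  5^17=22
  5^18=36  5^19=32  5^20=12  5^21=23  5^22=4  5^23=20
  5^24=26  5^25=19  5^26=21  5^27=31  5^28=7  5^29=35
  5^30=27
So 5^30 ≡ 27 (mod 37), giving x = 30.

30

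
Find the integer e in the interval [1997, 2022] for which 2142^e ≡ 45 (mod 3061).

2014

Compute 2142^1997 mod 3061 = 120, then multiply by 2142 repeatedly:
  2142^1997=120  2142^1998=2977  2142^1999=671  2142^2000=1673  2142^2001=2196
  2142^2002=2136  2142^2003=2178  2142^2004=312  2142^2005=1006  2142^2006=2969
  2142^2007=1901  2142^2008=812  2142^2009=656  2142^2010=153  2142^2011=199
  2142^2012=779  2142^2013=373  2142^2014=45
Found 45 at exponent 2014.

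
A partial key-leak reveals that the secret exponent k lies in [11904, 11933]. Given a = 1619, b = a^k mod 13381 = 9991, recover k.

Compute 1619^11904 mod 13381 = 2122, then multiply by 1619 repeatedly:
  1619^11904=2122  1619^11905=9982  1619^11906=9991
Found 9991 at exponent 11906.

11906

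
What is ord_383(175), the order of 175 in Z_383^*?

The order of 175 must divide p − 1 = 382 = 2 · 191.
Divisors: 1, 2, 191, 382.
Check each in increasing order: 175^1 ≡ 175;  175^2 ≡ 368;  175^191 ≡ 1.
Smallest exponent giving 1 is 191.

191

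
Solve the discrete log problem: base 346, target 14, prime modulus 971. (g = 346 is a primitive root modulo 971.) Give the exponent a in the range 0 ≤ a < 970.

695

Baby-step giant-step with m = ceil(sqrt(970)) = 32.
Baby table (346^j mod 971 for j=0..31):
  0:1  1:346  2:283  3:818  4:467  5:396  6:105  7:403
  8:585  9:442  10:485  11:798  12:344  13:562  14:252  15:773
  16:433  17:284  18:193  19:750  20:243  21:572  22:799  23:690
  24:845  25:99  26:269  27:829  28:389  29:596  30:364  31:685
Giant step factor: 346^(-32) ≡ 621 (mod 971).
Scan 14·621^i mod 971 for i = 0, 1, …:
  i=0: 14   i=1: 926   i=2: 214   i=3: 838
  i=4: 913   i=5: 880   i=6: 778   i=7: 551
  i=8: 379   i=9: 377     …   i=20: 109
  i=21: 690
Match at i=21, j=23: a = 21·32 + 23 = 695.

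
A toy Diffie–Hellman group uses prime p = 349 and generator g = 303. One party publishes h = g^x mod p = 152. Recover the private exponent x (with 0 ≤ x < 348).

49

Baby-step giant-step with m = ceil(sqrt(348)) = 19.
Baby table (303^j mod 349 for j=0..18):
  0:1  1:303  2:22  3:35  4:135  5:72  6:178  7:188
  8:77  9:297  10:298  11:252  12:274  13:309  14:95  15:167
  16:345  17:184  18:261
Giant step factor: 303^(-19) ≡ 172 (mod 349).
Scan 152·172^i mod 349 for i = 0, 1, …:
  i=0: 152   i=1: 318   i=2: 252
Match at i=2, j=11: x = 2·19 + 11 = 49.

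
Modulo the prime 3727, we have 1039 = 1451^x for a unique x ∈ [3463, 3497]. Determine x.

3490

Compute 1451^3463 mod 3727 = 2254, then multiply by 1451 repeatedly:
  1451^3463=2254  1451^3464=1975  1451^3465=3389  1451^3466=1526  1451^3467=388
  1451^3468=211  1451^3469=547  1451^3470=3573  1451^3471=166  1451^3472=2338
  1451^3473=868  1451^3474=3469  1451^3475=2069  1451^3476=1884  1451^3477=1793
  1451^3478=197  1451^3479=2595  1451^3480=1075  1451^3481=1939  1451^3482=3331
  1451^3483=3089  1451^3484=2285  1451^3485=2232  1451^3486=3596  1451^3487=3723
  1451^3488=1650  1451^3489=1416  1451^3490=1039
Found 1039 at exponent 3490.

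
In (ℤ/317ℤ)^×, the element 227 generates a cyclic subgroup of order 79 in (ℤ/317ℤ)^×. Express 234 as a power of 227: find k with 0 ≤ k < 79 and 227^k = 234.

26

Baby-step giant-step with m = ceil(sqrt(79)) = 9.
Baby table (227^j mod 317 for j=0..8):
  0:1  1:227  2:175  3:100  4:193  5:65  6:173  7:280
  8:160
Giant step factor: 227^(-9) ≡ 54 (mod 317).
Scan 234·54^i mod 317 for i = 0, 1, …:
  i=0: 234   i=1: 273   i=2: 160
Match at i=2, j=8: k = 2·9 + 8 = 26.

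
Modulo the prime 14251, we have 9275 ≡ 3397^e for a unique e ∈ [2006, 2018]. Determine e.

Compute 3397^2006 mod 14251 = 140, then multiply by 3397 repeatedly:
  3397^2006=140  3397^2007=5297  3397^2008=9147  3397^2009=5179  3397^2010=7329
  3397^2011=116  3397^2012=9275
Found 9275 at exponent 2012.

2012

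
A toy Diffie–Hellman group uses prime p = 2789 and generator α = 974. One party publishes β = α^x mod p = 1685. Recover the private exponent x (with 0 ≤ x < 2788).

1973

Baby-step giant-step with m = ceil(sqrt(2788)) = 53.
Baby table (974^j mod 2789 for j=0..52):
  0:1  1:974  2:416  3:779  4:138  5:540  6:1628  7:1520
  8:2310  9:2006  10:1544  11:585  12:834  13:717  14:1108  15:2638
  16:743  17:1331  18:2298  19:1474  20:2130  21:2393  22:1967  23:2604
  24:1095  25:1132  26:913  27:2360  28:504  29:32  30:489  31:2156
  32:2616  33:1627  34:546  35:1894  36:1227  37:1406  38:45  39:1995
  40:1986  41:1587  42:632  43:1988  44:746  45:1464  46:757  47:1022
  48:2544  49:1224  50:1273  51:1586  52:2447
Giant step factor: 974^(-53) ≡ 55 (mod 2789).
Scan 1685·55^i mod 2789 for i = 0, 1, …:
  i=0: 1685   i=1: 638   i=2: 1622   i=3: 2751
  i=4: 699   i=5: 2188   i=6: 413   i=7: 403
  i=8: 2642   i=9: 282     …   i=36: 218
  i=37: 834
Match at i=37, j=12: x = 37·53 + 12 = 1973.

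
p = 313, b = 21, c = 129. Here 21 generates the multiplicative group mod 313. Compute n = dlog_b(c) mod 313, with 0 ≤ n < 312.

Baby-step giant-step with m = ceil(sqrt(312)) = 18.
Baby table (21^j mod 313 for j=0..17):
  0:1  1:21  2:128  3:184  4:108  5:77  6:52  7:153
  8:83  9:178  10:295  11:248  12:200  13:131  14:247  15:179
  16:3  17:63
Giant step factor: 21^(-18) ≡ 97 (mod 313).
Scan 129·97^i mod 313 for i = 0, 1, …:
  i=0: 129   i=1: 306   i=2: 260   i=3: 180
  i=4: 245   i=5: 290   i=6: 273   i=7: 189
  i=8: 179
Match at i=8, j=15: n = 8·18 + 15 = 159.

159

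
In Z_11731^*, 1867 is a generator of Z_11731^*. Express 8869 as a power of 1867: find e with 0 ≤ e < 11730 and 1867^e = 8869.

1722

Baby-step giant-step with m = ceil(sqrt(11730)) = 109.
Baby table (1867^j mod 11731 for j=0..108):
  0:1  1:1867  2:1582  3:9113  4:4021  5:11098  6:3020  7:7460
  8:3123  9:334  10:1835  11:493  12:5413  13:5680  14:11467  15:11545
  16:4668  17:10754  18:5977  19:2878  20:428  21:1368  22:8429  23:5672
  24:8262  25:10620  26:2150  27:2048  28:11041  29:2180  30:11134  31:11577
  32:5757  33:2723  34:4318  35:2509  36:3634  37:4160  38:798  39:29
  40:7219  41:10685  42:6195  43:11030  44:5105  45:5463  46:5182  47:8450
  48:9686  49:6291  50:2566  51:4474  52:486  53:4075  54:6337  55:6331
  56:6860  57:9099  58:1345  59:681  60:4479  61:9821  62:254  63:4978
  64:2974  65:3695  66:737  67:3452  68:4565  69:6149  70:7265  71:2719
  72:8581  73:7912  74:2375  75:11538  76:3330  77:11411  78:841  79:9924
  80:4859  81:3690  82:3133  83:7273  84:5924  85:9506  86:10430  87:11081
  88:6474  89:4028  90:705  91:2363  92:865  93:7808  94:7634  95:11244
  96:5789  97:3812  98:8018  99:850  100:3265  101:7366  102:3590  103:4129
  104:1576  105:9642  106:6260  107:3344  108:2356
Giant step factor: 1867^(-109) ≡ 7862 (mod 11731).
Scan 8869·7862^i mod 11731 for i = 0, 1, …:
  i=0: 8869   i=1: 10745   i=2: 2259   i=3: 11255
  i=4: 11608   i=5: 6647   i=6: 8840   i=7: 5636
  i=8: 2245   i=9: 6766     …   i=14: 2444
  i=15: 11081
Match at i=15, j=87: e = 15·109 + 87 = 1722.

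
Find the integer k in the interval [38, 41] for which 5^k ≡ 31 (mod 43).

40

Compute 5^38 mod 43 = 15, then multiply by 5 repeatedly:
  5^38=15  5^39=32  5^40=31
Found 31 at exponent 40.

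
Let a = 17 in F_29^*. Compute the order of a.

The order of 17 must divide p − 1 = 28 = 2^2 · 7.
Divisors: 1, 2, 4, 7, 14, 28.
Check each in increasing order: 17^1 ≡ 17;  17^2 ≡ 28;  17^4 ≡ 1.
Smallest exponent giving 1 is 4.

4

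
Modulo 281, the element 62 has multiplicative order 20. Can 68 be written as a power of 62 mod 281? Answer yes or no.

yes

68 ∈ ⟨62⟩ iff 68^20 ≡ 1 (mod 281), since |⟨62⟩| = 20.
68^20 mod 281 = 1.
Since 1 = 1, 68 lies in the subgroup.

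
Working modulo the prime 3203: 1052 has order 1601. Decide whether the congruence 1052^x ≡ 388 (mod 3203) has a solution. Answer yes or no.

yes

388 ∈ ⟨1052⟩ iff 388^1601 ≡ 1 (mod 3203), since |⟨1052⟩| = 1601.
388^1601 mod 3203 = 1.
Since 1 = 1, 388 lies in the subgroup.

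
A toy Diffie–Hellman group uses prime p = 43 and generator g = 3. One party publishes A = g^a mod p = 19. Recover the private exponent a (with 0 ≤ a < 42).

19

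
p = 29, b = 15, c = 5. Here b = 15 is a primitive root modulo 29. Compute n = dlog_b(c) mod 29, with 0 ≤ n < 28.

6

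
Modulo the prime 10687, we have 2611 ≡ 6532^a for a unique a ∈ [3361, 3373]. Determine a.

Compute 6532^3361 mod 10687 = 4161, then multiply by 6532 repeatedly:
  6532^3361=4161  6532^3362=2611
Found 2611 at exponent 3362.

3362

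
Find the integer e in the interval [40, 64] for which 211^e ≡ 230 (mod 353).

Compute 211^40 mod 353 = 35, then multiply by 211 repeatedly:
  211^40=35  211^41=325  211^42=93  211^43=208  211^44=116
  211^45=119  211^46=46  211^47=175  211^48=213  211^49=112
  211^50=334  211^51=227  211^52=242  211^53=230
Found 230 at exponent 53.

53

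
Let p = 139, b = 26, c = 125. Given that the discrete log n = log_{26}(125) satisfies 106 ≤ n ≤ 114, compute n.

Compute 26^106 mod 139 = 30, then multiply by 26 repeatedly:
  26^106=30  26^107=85  26^108=125
Found 125 at exponent 108.

108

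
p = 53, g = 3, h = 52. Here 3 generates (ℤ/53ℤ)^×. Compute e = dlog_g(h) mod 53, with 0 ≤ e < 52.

26

Successive powers of 3 modulo 53:
  3^0=1  3^1=3  3^2=9  3^3=27  3^4=28  3^5=31
  3^6=40  3^7=14  3^8=42  3^9=20  3^10=7  3^11=21
  3^12=10  3^13=30  3^14=37  3^15=5  3^16=15  3^17=45
  3^18=29  3^19=34  3^20=49  3^21=41  3^22=17  3^23=51
  3^24=47  3^25=35  3^26=52
So 3^26 ≡ 52 (mod 53), giving e = 26.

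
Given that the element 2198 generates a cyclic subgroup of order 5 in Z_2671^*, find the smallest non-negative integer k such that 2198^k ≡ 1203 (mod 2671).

3

Successive powers of 2198 modulo 2671:
  2198^0=1  2198^1=2198  2198^2=2036  2198^3=1203
So 2198^3 ≡ 1203 (mod 2671), giving k = 3.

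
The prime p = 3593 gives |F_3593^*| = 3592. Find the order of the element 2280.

The order of 2280 must divide p − 1 = 3592 = 2^3 · 449.
Divisors: 1, 2, 4, 8, 449, 898, 1796, 3592.
Check each in increasing order: 2280^1 ≡ 2280;  2280^2 ≡ 2922;  2280^4 ≡ 1116;  2280^8 ≡ 2278;  2280^449 ≡ 799;  2280^898 ≡ 2440;  2280^1796 ≡ 3592;  2280^3592 ≡ 1.
Smallest exponent giving 1 is 3592.

3592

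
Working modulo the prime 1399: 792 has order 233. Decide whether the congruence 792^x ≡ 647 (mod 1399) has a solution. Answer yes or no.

647 ∈ ⟨792⟩ iff 647^233 ≡ 1 (mod 1399), since |⟨792⟩| = 233.
647^233 mod 1399 = 1008.
Since 1008 ≠ 1, 647 does not lie in the subgroup.

no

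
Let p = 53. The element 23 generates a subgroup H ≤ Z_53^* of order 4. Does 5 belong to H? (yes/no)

no

5 ∈ ⟨23⟩ iff 5^4 ≡ 1 (mod 53), since |⟨23⟩| = 4.
5^4 mod 53 = 42.
Since 42 ≠ 1, 5 does not lie in the subgroup.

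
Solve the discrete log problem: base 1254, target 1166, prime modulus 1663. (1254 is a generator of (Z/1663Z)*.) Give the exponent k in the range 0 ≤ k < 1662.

Baby-step giant-step with m = ceil(sqrt(1662)) = 41.
Baby table (1254^j mod 1663 for j=0..40):
  0:1  1:1254  2:981  3:1217  4:1147  5:1506  6:1019  7:642
  8:176  9:1188  10:1367  11:1328  12:649  13:639  14:1403  15:1571
  16:1042  17:1213  18:1120  19:908  20:1140  21:1043  22:804  23:438
  24:462  25:624  26:886  27:160  28:1080  29:638  30:149  31:590
  32:1488  33:66  34:1277  35:1552  36:498  37:867  38:1279  39:734
  40:797
Giant step factor: 1254^(-41) ≡ 133 (mod 1663).
Scan 1166·133^i mod 1663 for i = 0, 1, …:
  i=0: 1166   i=1: 419   i=2: 848   i=3: 1363
  i=4: 12   i=5: 1596   i=6: 1067   i=7: 556
  i=8: 776   i=9: 102     …   i=13: 1607
  i=14: 867
Match at i=14, j=37: k = 14·41 + 37 = 611.

611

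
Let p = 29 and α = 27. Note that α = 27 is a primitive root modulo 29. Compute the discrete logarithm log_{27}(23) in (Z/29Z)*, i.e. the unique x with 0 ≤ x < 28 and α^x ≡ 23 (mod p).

20

Successive powers of 27 modulo 29:
  27^0=1  27^1=27  27^2=4  27^3=21  27^4=16  27^5=26
  27^6=6  27^7=17  27^8=24  27^9=10  27^10=9  27^11=11
  27^12=7  27^13=15  27^14=28  27^15=2  27^16=25  27^17=8
  27^18=13  27^19=3  27^20=23
So 27^20 ≡ 23 (mod 29), giving x = 20.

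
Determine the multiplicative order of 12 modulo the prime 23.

The order of 12 must divide p − 1 = 22 = 2 · 11.
Divisors: 1, 2, 11, 22.
Check each in increasing order: 12^1 ≡ 12;  12^2 ≡ 6;  12^11 ≡ 1.
Smallest exponent giving 1 is 11.

11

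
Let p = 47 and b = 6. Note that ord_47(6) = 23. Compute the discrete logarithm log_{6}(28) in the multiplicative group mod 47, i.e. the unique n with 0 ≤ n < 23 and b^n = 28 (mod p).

Successive powers of 6 modulo 47:
  6^0=1  6^1=6  6^2=36  6^3=28
So 6^3 ≡ 28 (mod 47), giving n = 3.

3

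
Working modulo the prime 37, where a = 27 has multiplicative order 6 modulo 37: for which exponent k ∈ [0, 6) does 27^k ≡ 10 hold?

Successive powers of 27 modulo 37:
  27^0=1  27^1=27  27^2=26  27^3=36  27^4=10
So 27^4 ≡ 10 (mod 37), giving k = 4.

4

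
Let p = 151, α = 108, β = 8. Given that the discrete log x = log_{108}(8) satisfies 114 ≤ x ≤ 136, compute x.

120

Compute 108^114 mod 151 = 9, then multiply by 108 repeatedly:
  108^114=9  108^115=66  108^116=31  108^117=26  108^118=90
  108^119=56  108^120=8
Found 8 at exponent 120.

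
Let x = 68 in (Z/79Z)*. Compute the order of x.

78

The order of 68 must divide p − 1 = 78 = 2 · 3 · 13.
Divisors: 1, 2, 3, 6, 13, 26, 39, 78.
Check each in increasing order: 68^1 ≡ 68;  68^2 ≡ 42;  68^3 ≡ 12;  68^6 ≡ 65;  68^13 ≡ 56;  68^26 ≡ 55;  68^39 ≡ 78;  68^78 ≡ 1.
Smallest exponent giving 1 is 78.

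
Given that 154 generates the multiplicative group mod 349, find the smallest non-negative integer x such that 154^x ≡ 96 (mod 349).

59

Baby-step giant-step with m = ceil(sqrt(348)) = 19.
Baby table (154^j mod 349 for j=0..18):
  0:1  1:154  2:333  3:328  4:256  5:336  6:92  7:208
  8:273  9:162  10:169  11:200  12:88  13:290  14:337  15:246
  16:192  17:252  18:69
Giant step factor: 154^(-19) ≡ 132 (mod 349).
Scan 96·132^i mod 349 for i = 0, 1, …:
  i=0: 96   i=1: 108   i=2: 296   i=3: 333
Match at i=3, j=2: x = 3·19 + 2 = 59.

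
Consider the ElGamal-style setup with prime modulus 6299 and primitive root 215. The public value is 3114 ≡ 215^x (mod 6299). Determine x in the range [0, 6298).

Baby-step giant-step with m = ceil(sqrt(6298)) = 80.
Baby table (215^j mod 6299 for j=0..79):
  0:1  1:215  2:2132  3:4852  4:3845  5:1506  6:2541  7:4601
  8:272  9:1789  10:396  11:3253  12:206  13:197  14:4561  15:4270
  16:4695  17:1585  18:629  19:2956  20:5640  21:3192  22:5988  23:2424
  24:4642  25:2788  26:1015  27:4059  28:3423  29:5261  30:3594  31:4232
  32:2824  33:2456  34:5223  35:1723  36:5103  37:1119  38:1223  39:4686
  40:5949  41:338  42:3381  43:2530  44:2236  45:2016  46:5108  47:2194
  48:5584  49:3750  50:6277  51:1569  52:3488  53:339  54:3596  55:4662
  56:789  57:5861  58:315  59:4735  60:3886  61:4022  62:1767  63:1965
  64:442  65:545  66:3793  67:2924  68:5059  69:4257  70:1900  71:5364
  72:543  73:3363  74:4959  75:1654  76:2866  77:5187  78:282  79:3939
Giant step factor: 215^(-80) ≡ 324 (mod 6299).
Scan 3114·324^i mod 6299 for i = 0, 1, …:
  i=0: 3114   i=1: 1096   i=2: 2360   i=3: 2461
  i=4: 3690   i=5: 5049   i=6: 4435   i=7: 768
  i=8: 3171   i=9: 667     …   i=41: 5668
  i=42: 3423
Match at i=42, j=28: x = 42·80 + 28 = 3388.

3388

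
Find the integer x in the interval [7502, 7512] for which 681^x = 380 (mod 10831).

7503

Compute 681^7502 mod 10831 = 2593, then multiply by 681 repeatedly:
  681^7502=2593  681^7503=380
Found 380 at exponent 7503.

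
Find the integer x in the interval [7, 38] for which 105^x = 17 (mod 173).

Compute 105^7 mod 173 = 7, then multiply by 105 repeatedly:
  105^7=7  105^8=43  105^9=17
Found 17 at exponent 9.

9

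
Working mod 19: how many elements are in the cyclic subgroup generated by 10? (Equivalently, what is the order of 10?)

18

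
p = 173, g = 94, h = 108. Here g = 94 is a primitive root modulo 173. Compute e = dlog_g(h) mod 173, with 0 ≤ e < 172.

Baby-step giant-step with m = ceil(sqrt(172)) = 14.
Baby table (94^j mod 173 for j=0..13):
  0:1  1:94  2:13  3:11  4:169  5:143  6:121  7:129
  8:16  9:120  10:35  11:3  12:109  13:39
Giant step factor: 94^(-14) ≡ 21 (mod 173).
Scan 108·21^i mod 173 for i = 0, 1, …:
  i=0: 108   i=1: 19   i=2: 53   i=3: 75
  i=4: 18   i=5: 32   i=6: 153   i=7: 99
  i=8: 3
Match at i=8, j=11: e = 8·14 + 11 = 123.

123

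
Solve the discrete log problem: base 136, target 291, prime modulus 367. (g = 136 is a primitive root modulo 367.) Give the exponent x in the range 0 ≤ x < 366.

316

Baby-step giant-step with m = ceil(sqrt(366)) = 20.
Baby table (136^j mod 367 for j=0..19):
  0:1  1:136  2:146  3:38  4:30  5:43  6:343  7:39
  8:166  9:189  10:14  11:69  12:209  13:165  14:53  15:235
  16:31  17:179  18:122  19:77
Giant step factor: 136^(-20) ≡ 279 (mod 367).
Scan 291·279^i mod 367 for i = 0, 1, …:
  i=0: 291   i=1: 82   i=2: 124   i=3: 98
  i=4: 184   i=5: 323   i=6: 202   i=7: 207
  i=8: 134   i=9: 319     …   i=14: 204
  i=15: 31
Match at i=15, j=16: x = 15·20 + 16 = 316.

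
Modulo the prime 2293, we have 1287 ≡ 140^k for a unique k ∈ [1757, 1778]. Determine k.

Compute 140^1757 mod 2293 = 1865, then multiply by 140 repeatedly:
  140^1757=1865  140^1758=1991  140^1759=1287
Found 1287 at exponent 1759.

1759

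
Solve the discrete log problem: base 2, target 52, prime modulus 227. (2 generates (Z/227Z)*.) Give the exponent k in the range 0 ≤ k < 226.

Baby-step giant-step with m = ceil(sqrt(226)) = 16.
Baby table (2^j mod 227 for j=0..15):
  0:1  1:2  2:4  3:8  4:16  5:32  6:64  7:128
  8:29  9:58  10:116  11:5  12:10  13:20  14:40  15:80
Giant step factor: 2^(-16) ≡ 166 (mod 227).
Scan 52·166^i mod 227 for i = 0, 1, …:
  i=0: 52   i=1: 6   i=2: 88   i=3: 80
Match at i=3, j=15: k = 3·16 + 15 = 63.

63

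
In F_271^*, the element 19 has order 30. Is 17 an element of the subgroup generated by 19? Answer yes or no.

no

17 ∈ ⟨19⟩ iff 17^30 ≡ 1 (mod 271), since |⟨19⟩| = 30.
17^30 mod 271 = 248.
Since 248 ≠ 1, 17 does not lie in the subgroup.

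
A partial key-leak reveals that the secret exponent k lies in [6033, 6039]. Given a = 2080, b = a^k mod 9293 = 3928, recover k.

6034

Compute 2080^6033 mod 9293 = 7615, then multiply by 2080 repeatedly:
  2080^6033=7615  2080^6034=3928
Found 3928 at exponent 6034.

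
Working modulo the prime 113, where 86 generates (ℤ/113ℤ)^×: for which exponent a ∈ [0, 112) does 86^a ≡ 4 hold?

8

Successive powers of 86 modulo 113:
  86^0=1  86^1=86  86^2=51  86^3=92  86^4=2  86^5=59
  86^6=102  86^7=71  86^8=4
So 86^8 ≡ 4 (mod 113), giving a = 8.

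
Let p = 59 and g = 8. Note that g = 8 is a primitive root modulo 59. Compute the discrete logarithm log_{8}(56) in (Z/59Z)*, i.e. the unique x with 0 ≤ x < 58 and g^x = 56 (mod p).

Baby-step giant-step with m = ceil(sqrt(58)) = 8.
Baby table (8^j mod 59 for j=0..7):
  0:1  1:8  2:5  3:40  4:25  5:23  6:7  7:56
Giant step factor: 8^(-8) ≡ 27 (mod 59).
Scan 56·27^i mod 59 for i = 0, 1, …:
  i=0: 56
Match at i=0, j=7: x = 0·8 + 7 = 7.

7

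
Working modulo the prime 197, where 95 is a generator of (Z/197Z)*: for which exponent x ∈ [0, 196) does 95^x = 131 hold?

Baby-step giant-step with m = ceil(sqrt(196)) = 14.
Baby table (95^j mod 197 for j=0..13):
  0:1  1:95  2:160  3:31  4:187  5:35  6:173  7:84
  8:100  9:44  10:43  11:145  12:182  13:151
Giant step factor: 95^(-14) ≡ 93 (mod 197).
Scan 131·93^i mod 197 for i = 0, 1, …:
  i=0: 131   i=1: 166   i=2: 72   i=3: 195
  i=4: 11   i=5: 38   i=6: 185   i=7: 66
  i=8: 31
Match at i=8, j=3: x = 8·14 + 3 = 115.

115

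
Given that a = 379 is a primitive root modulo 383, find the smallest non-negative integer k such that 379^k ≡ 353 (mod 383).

126

Baby-step giant-step with m = ceil(sqrt(382)) = 20.
Baby table (379^j mod 383 for j=0..19):
  0:1  1:379  2:16  3:319  4:256  5:125  6:266  7:85
  8:43  9:211  10:305  11:312  12:284  13:13  14:331  15:208
  16:317  17:264  18:93  19:11
Giant step factor: 379^(-20) ≡ 235 (mod 383).
Scan 353·235^i mod 383 for i = 0, 1, …:
  i=0: 353   i=1: 227   i=2: 108   i=3: 102
  i=4: 224   i=5: 169   i=6: 266
Match at i=6, j=6: k = 6·20 + 6 = 126.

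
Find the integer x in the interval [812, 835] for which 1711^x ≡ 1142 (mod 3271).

820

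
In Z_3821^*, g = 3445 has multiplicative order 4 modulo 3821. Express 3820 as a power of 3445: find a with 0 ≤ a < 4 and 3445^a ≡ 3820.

Successive powers of 3445 modulo 3821:
  3445^0=1  3445^1=3445  3445^2=3820
So 3445^2 ≡ 3820 (mod 3821), giving a = 2.

2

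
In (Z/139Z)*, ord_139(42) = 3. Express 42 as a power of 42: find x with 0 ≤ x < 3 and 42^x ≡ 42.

1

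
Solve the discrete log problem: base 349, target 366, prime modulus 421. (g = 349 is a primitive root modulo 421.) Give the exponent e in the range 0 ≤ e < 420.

Baby-step giant-step with m = ceil(sqrt(420)) = 21.
Baby table (349^j mod 421 for j=0..20):
  0:1  1:349  2:132  3:179  4:163  5:52  6:45  7:128
  8:46  9:56  10:178  11:235  12:341  13:287  14:386  15:415
  16:11  17:50  18:189  19:285  20:109
Giant step factor: 349^(-21) ≡ 329 (mod 421).
Scan 366·329^i mod 421 for i = 0, 1, …:
  i=0: 366   i=1: 8   i=2: 106   i=3: 352
  i=4: 33   i=5: 332   i=6: 189
Match at i=6, j=18: e = 6·21 + 18 = 144.

144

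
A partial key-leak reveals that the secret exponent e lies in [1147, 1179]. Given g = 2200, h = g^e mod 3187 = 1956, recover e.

Compute 2200^1147 mod 3187 = 345, then multiply by 2200 repeatedly:
  2200^1147=345  2200^1148=494  2200^1149=33  2200^1150=2486  2200^1151=308
  2200^1152=1956
Found 1956 at exponent 1152.

1152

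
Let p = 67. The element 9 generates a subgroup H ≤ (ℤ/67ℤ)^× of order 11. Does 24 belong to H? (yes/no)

yes

⟨9⟩ has order 11; its elements mod 67 are {1, 9, 14, 15, 22, 24, 25, 40, 59, 62, 64}.
24 is in this set.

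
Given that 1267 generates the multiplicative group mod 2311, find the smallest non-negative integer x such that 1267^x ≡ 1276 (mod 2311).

1323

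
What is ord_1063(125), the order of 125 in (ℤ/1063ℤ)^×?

The order of 125 must divide p − 1 = 1062 = 2 · 3^2 · 59.
Divisors: 1, 2, 3, 6, 9, 18, 59, 118, 177, 354, 531, 1062.
Check each in increasing order: 125^1 ≡ 125;  125^2 ≡ 743;  125^3 ≡ 394;  125^6 ≡ 38;  125^9 ≡ 90;  125^18 ≡ 659;  125^59 ≡ 1062;  125^118 ≡ 1.
Smallest exponent giving 1 is 118.

118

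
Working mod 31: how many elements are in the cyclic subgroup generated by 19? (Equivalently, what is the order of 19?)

15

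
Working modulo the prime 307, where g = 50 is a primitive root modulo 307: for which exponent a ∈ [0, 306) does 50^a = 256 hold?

156

Baby-step giant-step with m = ceil(sqrt(306)) = 18.
Baby table (50^j mod 307 for j=0..17):
  0:1  1:50  2:44  3:51  4:94  5:95  6:145  7:189
  8:240  9:27  10:122  11:267  12:149  13:82  14:109  15:231
  16:191  17:33
Giant step factor: 50^(-18) ≡ 299 (mod 307).
Scan 256·299^i mod 307 for i = 0, 1, …:
  i=0: 256   i=1: 101   i=2: 113   i=3: 17
  i=4: 171   i=5: 167   i=6: 199   i=7: 250
  i=8: 149
Match at i=8, j=12: a = 8·18 + 12 = 156.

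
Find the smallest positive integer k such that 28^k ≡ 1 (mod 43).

42

The order of 28 must divide p − 1 = 42 = 2 · 3 · 7.
Divisors: 1, 2, 3, 6, 7, 14, 21, 42.
Check each in increasing order: 28^1 ≡ 28;  28^2 ≡ 10;  28^3 ≡ 22;  28^6 ≡ 11;  28^7 ≡ 7;  28^14 ≡ 6;  28^21 ≡ 42;  28^42 ≡ 1.
Smallest exponent giving 1 is 42.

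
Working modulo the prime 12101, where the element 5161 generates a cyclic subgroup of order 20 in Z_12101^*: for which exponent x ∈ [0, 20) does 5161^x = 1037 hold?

Successive powers of 5161 modulo 12101:
  5161^0=1  5161^1=5161  5161^2=1620  5161^3=11130  5161^4=10584  5161^5=110
  5161^6=11064  5161^7=8786  5161^8=2099  5161^9=2544  5161^10=12100  5161^11=6940
  5161^12=10481  5161^13=971  5161^14=1517  5161^15=11991  5161^16=1037
So 5161^16 ≡ 1037 (mod 12101), giving x = 16.

16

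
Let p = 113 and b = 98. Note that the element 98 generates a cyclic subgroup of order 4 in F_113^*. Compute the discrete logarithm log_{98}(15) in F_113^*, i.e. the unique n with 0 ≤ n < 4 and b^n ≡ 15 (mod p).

Successive powers of 98 modulo 113:
  98^0=1  98^1=98  98^2=112  98^3=15
So 98^3 ≡ 15 (mod 113), giving n = 3.

3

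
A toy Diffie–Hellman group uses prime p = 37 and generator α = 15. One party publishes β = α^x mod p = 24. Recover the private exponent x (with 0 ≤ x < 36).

5

Successive powers of 15 modulo 37:
  15^0=1  15^1=15  15^2=3  15^3=8  15^4=9  15^5=24
So 15^5 ≡ 24 (mod 37), giving x = 5.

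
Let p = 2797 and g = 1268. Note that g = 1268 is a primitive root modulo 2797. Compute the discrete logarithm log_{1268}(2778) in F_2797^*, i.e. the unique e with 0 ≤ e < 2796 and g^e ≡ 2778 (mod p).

Baby-step giant-step with m = ceil(sqrt(2796)) = 53.
Baby table (1268^j mod 2797 for j=0..52):
  0:1  1:1268  2:2346  3:1517  4:2017  5:1098  6:2155  7:2668
  8:1451  9:2239  10:97  11:2725  12:1005  13:1705  14:2656  15:220
  16:2057  17:1472  18:897  19:1814  20:1018  21:1407  22:2387  23:362
  24:308  25:1761  26:942  27:137  28:302  29:2544  30:851  31:2223
  32:2185  33:1550  34:1906  35:200  36:1870  37:2101  38:1324  39:632
  40:1434  41:262  42:2170  43:2109  44:280  45:2618  46:2382  47:2413
  48:2563  49:2567  50:2045  51:241  52:715
Giant step factor: 1268^(-53) ≡ 2533 (mod 2797).
Scan 2778·2533^i mod 2797 for i = 0, 1, …:
  i=0: 2778   i=1: 2219   i=2: 1554   i=3: 903
  i=4: 2150   i=5: 191   i=6: 2719   i=7: 1013
  i=8: 1080   i=9: 174   i=10: 1613   i=11: 2109
Match at i=11, j=43: e = 11·53 + 43 = 626.

626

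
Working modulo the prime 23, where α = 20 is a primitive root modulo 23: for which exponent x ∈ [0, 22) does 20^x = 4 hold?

Successive powers of 20 modulo 23:
  20^0=1  20^1=20  20^2=9  20^3=19  20^4=12  20^5=10
  20^6=16  20^7=21  20^8=6  20^9=5  20^10=8  20^11=22
  20^12=3  20^13=14  20^14=4
So 20^14 ≡ 4 (mod 23), giving x = 14.

14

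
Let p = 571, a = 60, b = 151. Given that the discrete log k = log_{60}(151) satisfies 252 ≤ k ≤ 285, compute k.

253

Compute 60^252 mod 571 = 564, then multiply by 60 repeatedly:
  60^252=564  60^253=151
Found 151 at exponent 253.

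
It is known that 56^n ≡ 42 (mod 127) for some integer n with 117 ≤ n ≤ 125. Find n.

122

Compute 56^117 mod 127 = 95, then multiply by 56 repeatedly:
  56^117=95  56^118=113  56^119=105  56^120=38  56^121=96
  56^122=42
Found 42 at exponent 122.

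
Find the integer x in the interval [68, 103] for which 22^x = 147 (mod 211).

87

Compute 22^68 mod 211 = 44, then multiply by 22 repeatedly:
  22^68=44  22^69=124  22^70=196  22^71=92  22^72=125
  22^73=7  22^74=154  22^75=12  22^76=53  22^77=111
  22^78=121  22^79=130  22^80=117  22^81=42  22^82=80
  22^83=72  22^84=107  22^85=33  22^86=93  22^87=147
Found 147 at exponent 87.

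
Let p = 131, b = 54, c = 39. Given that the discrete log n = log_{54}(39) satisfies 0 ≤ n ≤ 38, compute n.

10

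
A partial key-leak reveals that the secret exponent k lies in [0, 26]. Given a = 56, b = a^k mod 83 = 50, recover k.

Compute 56^0 mod 83 = 1, then multiply by 56 repeatedly:
  56^0=1  56^1=56  56^2=65  56^3=71  56^4=75
  56^5=50
Found 50 at exponent 5.

5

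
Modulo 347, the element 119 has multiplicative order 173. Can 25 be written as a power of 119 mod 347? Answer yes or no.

yes

25 ∈ ⟨119⟩ iff 25^173 ≡ 1 (mod 347), since |⟨119⟩| = 173.
25^173 mod 347 = 1.
Since 1 = 1, 25 lies in the subgroup.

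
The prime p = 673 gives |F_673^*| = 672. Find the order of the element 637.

The order of 637 must divide p − 1 = 672 = 2^5 · 3 · 7.
Divisors: 1, 2, 3, 4, 6, 7, 8, 12, 14, 16, 21, 24, 28, 32, 42, 48, 56, 84, 96, 112, 168, 224, 336, 672.
Check each in increasing order: 637^1 ≡ 637;  637^2 ≡ 623;  637^3 ≡ 454;  637^4 ≡ 481;  637^6 ≡ 178;  637^7 ≡ 322;  637^8 ≡ 522;  637^12 ≡ 53;  637^14 ≡ 42;  637^16 ≡ 592;  637^21 ≡ 64;  637^24 ≡ 117;  637^28 ≡ 418;  637^32 ≡ 504;  637^42 ≡ 58;  637^48 ≡ 229;  637^56 ≡ 417;  637^84 ≡ 672;  637^96 ≡ 620;  637^112 ≡ 255;  637^168 ≡ 1.
Smallest exponent giving 1 is 168.

168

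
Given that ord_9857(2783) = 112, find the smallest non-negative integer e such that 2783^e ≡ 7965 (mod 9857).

Baby-step giant-step with m = ceil(sqrt(112)) = 11.
Baby table (2783^j mod 9857 for j=0..10):
  0:1  1:2783  2:7344  3:4791  4:6689  5:5471  6:6585  7:1892
  8:1798  9:6335  10:5989
Giant step factor: 2783^(-11) ≡ 2378 (mod 9857).
Scan 7965·2378^i mod 9857 for i = 0, 1, …:
  i=0: 7965   i=1: 5473   i=2: 3554   i=3: 3963
  i=4: 722   i=5: 1798
Match at i=5, j=8: e = 5·11 + 8 = 63.

63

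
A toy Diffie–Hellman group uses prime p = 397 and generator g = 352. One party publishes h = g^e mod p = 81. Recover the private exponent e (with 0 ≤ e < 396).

232

Baby-step giant-step with m = ceil(sqrt(396)) = 20.
Baby table (352^j mod 397 for j=0..19):
  0:1  1:352  2:40  3:185  4:12  5:254  6:83  7:235
  8:144  9:269  10:202  11:41  12:140  13:52  14:42  15:95
  16:92  17:227  18:107  19:346
Giant step factor: 352^(-20) ≡ 73 (mod 397).
Scan 81·73^i mod 397 for i = 0, 1, …:
  i=0: 81   i=1: 355   i=2: 110   i=3: 90
  i=4: 218   i=5: 34   i=6: 100   i=7: 154
  i=8: 126   i=9: 67   i=10: 127   i=11: 140
Match at i=11, j=12: e = 11·20 + 12 = 232.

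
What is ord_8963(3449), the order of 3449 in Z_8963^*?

The order of 3449 must divide p − 1 = 8962 = 2 · 4481.
Divisors: 1, 2, 4481, 8962.
Check each in increasing order: 3449^1 ≡ 3449;  3449^2 ≡ 1700;  3449^4481 ≡ 8962;  3449^8962 ≡ 1.
Smallest exponent giving 1 is 8962.

8962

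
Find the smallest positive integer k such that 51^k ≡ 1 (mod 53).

52

The order of 51 must divide p − 1 = 52 = 2^2 · 13.
Divisors: 1, 2, 4, 13, 26, 52.
Check each in increasing order: 51^1 ≡ 51;  51^2 ≡ 4;  51^4 ≡ 16;  51^13 ≡ 23;  51^26 ≡ 52;  51^52 ≡ 1.
Smallest exponent giving 1 is 52.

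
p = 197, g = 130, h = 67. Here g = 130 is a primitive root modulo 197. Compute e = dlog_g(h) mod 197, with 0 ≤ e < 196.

99

Baby-step giant-step with m = ceil(sqrt(196)) = 14.
Baby table (130^j mod 197 for j=0..13):
  0:1  1:130  2:155  3:56  4:188  5:12  6:181  7:87
  8:81  9:89  10:144  11:5  12:59  13:184
Giant step factor: 130^(-14) ≡ 19 (mod 197).
Scan 67·19^i mod 197 for i = 0, 1, …:
  i=0: 67   i=1: 91   i=2: 153   i=3: 149
  i=4: 73   i=5: 8   i=6: 152   i=7: 130
Match at i=7, j=1: e = 7·14 + 1 = 99.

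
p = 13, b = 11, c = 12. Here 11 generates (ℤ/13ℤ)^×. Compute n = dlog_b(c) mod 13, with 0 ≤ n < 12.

Successive powers of 11 modulo 13:
  11^0=1  11^1=11  11^2=4  11^3=5  11^4=3  11^5=7
  11^6=12
So 11^6 ≡ 12 (mod 13), giving n = 6.

6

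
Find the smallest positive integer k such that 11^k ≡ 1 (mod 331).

330

The order of 11 must divide p − 1 = 330 = 2 · 3 · 5 · 11.
Divisors: 1, 2, 3, 5, 6, 10, 11, 15, 22, 30, 33, 55, 66, 110, 165, 330.
Check each in increasing order: 11^1 ≡ 11;  11^2 ≡ 121;  11^3 ≡ 7;  11^5 ≡ 185;  11^6 ≡ 49;  11^10 ≡ 132;  11^11 ≡ 128;  11^15 ≡ 257;  11^22 ≡ 165;  11^30 ≡ 180;  11^33 ≡ 267;  11^55 ≡ 32;  11^66 ≡ 124;  11^110 ≡ 31;  11^165 ≡ 330;  11^330 ≡ 1.
Smallest exponent giving 1 is 330.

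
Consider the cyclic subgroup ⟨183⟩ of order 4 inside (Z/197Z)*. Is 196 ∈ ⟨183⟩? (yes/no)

yes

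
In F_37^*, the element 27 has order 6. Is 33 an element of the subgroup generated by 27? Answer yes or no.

⟨27⟩ has order 6; its elements mod 37 are {1, 10, 11, 26, 27, 36}.
33 is not in this set.

no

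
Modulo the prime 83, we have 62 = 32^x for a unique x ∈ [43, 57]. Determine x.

Compute 32^43 mod 83 = 55, then multiply by 32 repeatedly:
  32^43=55  32^44=17  32^45=46  32^46=61  32^47=43
  32^48=48  32^49=42  32^50=16  32^51=14  32^52=33
  32^53=60  32^54=11  32^55=20  32^56=59  32^57=62
Found 62 at exponent 57.

57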